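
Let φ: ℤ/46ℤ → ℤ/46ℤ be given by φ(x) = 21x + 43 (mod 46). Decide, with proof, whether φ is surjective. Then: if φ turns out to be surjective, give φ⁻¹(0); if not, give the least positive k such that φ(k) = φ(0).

Since gcd(21, 46) = 1, 21 is invertible modulo 46. Euclid's algorithm: 46 = 2·21 + 4, 21 = 5·4 + 1; back-substituting gives 1 = 11·21 − 5·46, so 21⁻¹ ≡ 11 (mod 46).
For any y ∈ ℤ/46ℤ, x = 11(y − 43) mod 46 satisfies φ(x) = 21·11(y − 43) + 43 ≡ y (since 21·11 ≡ 1 mod 46). So every y has a preimage.
So φ is surjective.
Since φ is surjective, we find φ⁻¹(0): we need 21x ≡ 0 − 43 ≡ 3 (mod 46). Using 21⁻¹ = 11: x ≡ 11·3 = 33, so x = 33.
Check: φ(33) = 21·33 + 43 = 736 = 16·46 + 0 ≡ 0 (mod 46).

33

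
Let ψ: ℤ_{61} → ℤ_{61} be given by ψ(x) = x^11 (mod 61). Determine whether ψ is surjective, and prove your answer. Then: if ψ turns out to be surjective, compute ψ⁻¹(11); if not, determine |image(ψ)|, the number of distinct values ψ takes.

Since 61 is prime, the nonzero elements of ℤ_{61} form a cyclic group of order 60.
As gcd(11, 60) = 1, raising to the 11th power is a bijection on this group: if s^11 ≡ t^11 then (st^{−1})^11 = 1, and the only element of order dividing gcd(11, 60) = 1 is 1, so s = t.
With ψ(0) = 0 this makes ψ injective on all of ℤ_{61}, hence bijective (finite equal-size domain and codomain). In particular ψ is surjective.
Since ψ is surjective, we find the preimage of 11. The inverse of x ↦ x^11 on (ℤ_{61})^× is x ↦ x^11, because 11·11 = 121 = 2·60 + 1 ≡ 1 (mod 60) and x^{60} = 1 for x ≠ 0 (Fermat). So ψ⁻¹(11) = 11^11 mod 61.
Repeated squaring mod 61: 11^1 ≡ 11, 11^2 ≡ 11² = 121 ≡ 60, 11^4 ≡ 60² = 3600 ≡ 1, 11^8 ≡ 1² = 1. Since 11 = 8 + 2 + 1, 11^11 ≡ 1·60·11: 1·60 = 60, then 60·11 = 660 ≡ 50. So 11^11 ≡ 50 (mod 61).
Hence ψ⁻¹(11) = 50.

50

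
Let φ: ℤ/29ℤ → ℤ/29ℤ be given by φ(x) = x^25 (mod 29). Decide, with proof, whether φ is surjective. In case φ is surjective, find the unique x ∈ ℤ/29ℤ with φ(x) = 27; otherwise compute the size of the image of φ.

10

Since 29 is prime, the nonzero elements of ℤ/29ℤ form a cyclic group of order 28.
As gcd(25, 28) = 1, raising to the 25th power is a bijection on this group: if x_1^25 ≡ x_2^25 then (x_1x_2^{−1})^25 = 1, and the only element of order dividing gcd(25, 28) = 1 is 1, so x_1 = x_2.
With φ(0) = 0 this makes φ injective on all of ℤ/29ℤ, hence bijective (finite equal-size domain and codomain). In particular φ is surjective.
Since φ is surjective, we find the preimage of 27. The inverse of x ↦ x^25 on (ℤ/29ℤ)^× is x ↦ x^9, because 25·9 = 225 = 8·28 + 1 ≡ 1 (mod 28) and x^{28} = 1 for x ≠ 0 (Fermat). So φ⁻¹(27) = 27^9 mod 29.
Repeated squaring mod 29: 27^1 ≡ 27, 27^2 ≡ 27² = 729 ≡ 4, 27^4 ≡ 4² = 16, 27^8 ≡ 16² = 256 ≡ 24. Since 9 = 8 + 1, 27^9 ≡ 24·27: 24·27 = 648 ≡ 10. So 27^9 ≡ 10 (mod 29).
Hence φ⁻¹(27) = 10.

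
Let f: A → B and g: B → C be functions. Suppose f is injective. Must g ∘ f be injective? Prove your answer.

No. Take A = B = C = {1, 2, 3}, f = identity (injective), and g(x) = 1 for every x.
Then (g ∘ f)(1) = 1 = (g ∘ f)(3) with 1 ≠ 3, so g ∘ f is not injective.

not injective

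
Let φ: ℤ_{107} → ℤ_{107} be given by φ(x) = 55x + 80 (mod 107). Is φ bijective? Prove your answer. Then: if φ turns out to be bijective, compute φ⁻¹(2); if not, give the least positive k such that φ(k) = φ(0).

If φ(a) = φ(b), then 55a ≡ 55b (mod 107). Because gcd(55, 107) = 1, we may cancel 55 to get a ≡ b (mod 107).
We now compute 55⁻¹ mod 107 explicitly. Euclid's algorithm: 107 = 1·55 + 52, 55 = 1·52 + 3, 52 = 17·3 + 1; back-substituting gives 1 = 72·55 − 37·107, so 55⁻¹ ≡ 72 (mod 107).
Then y ↦ 72(y − 80) is a two-sided inverse to φ, so every y ∈ ℤ_{107} has a preimage.
Therefore φ is bijective.
Since φ is bijective, we compute φ⁻¹(2): solve 55x + 80 ≡ 2 (mod 107), i.e. 55x ≡ 29 (mod 107).
Multiplying by 55⁻¹ = 72 gives x ≡ 72·29 = 2088 = 19·107 + 55 ≡ 55 (mod 107).
Check: φ(55) = 55·55 + 80 = 3105 = 29·107 + 2 ≡ 2 (mod 107).

55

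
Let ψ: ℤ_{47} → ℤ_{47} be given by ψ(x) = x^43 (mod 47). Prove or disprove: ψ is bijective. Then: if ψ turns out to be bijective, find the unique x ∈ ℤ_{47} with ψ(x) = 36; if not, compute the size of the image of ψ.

Since 47 is prime, the nonzero elements of ℤ_{47} form a cyclic group of order 46.
As gcd(43, 46) = 1, raising to the 43rd power is a bijection on this group: if u^43 ≡ v^43 then (uv^{−1})^43 = 1, and the only element of order dividing gcd(43, 46) = 1 is 1, so u = v.
With ψ(0) = 0 this makes ψ injective on all of ℤ_{47}, hence bijective (finite equal-size domain and codomain). In particular ψ is bijective.
Since ψ is bijective, we find the preimage of 36. The inverse of x ↦ x^43 on (ℤ_{47})^× is x ↦ x^15, because 43·15 = 645 = 14·46 + 1 ≡ 1 (mod 46) and x^{46} = 1 for x ≠ 0 (Fermat). So ψ⁻¹(36) = 36^15 mod 47.
Repeated squaring mod 47: 36^1 ≡ 36, 36^2 ≡ 36² = 1296 ≡ 27, 36^4 ≡ 27² = 729 ≡ 24, 36^8 ≡ 24² = 576 ≡ 12. Since 15 = 8 + 4 + 2 + 1, 36^15 ≡ 12·24·27·36: 12·24 = 288 ≡ 6, then 6·27 = 162 ≡ 21, then 21·36 = 756 ≡ 4. So 36^15 ≡ 4 (mod 47).
Hence ψ⁻¹(36) = 4.

4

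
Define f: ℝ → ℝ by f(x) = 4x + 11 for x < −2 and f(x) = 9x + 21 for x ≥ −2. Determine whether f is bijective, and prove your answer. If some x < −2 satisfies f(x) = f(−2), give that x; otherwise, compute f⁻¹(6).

Both pieces are strictly increasing (slopes 4 and 9), so each is injective on its own interval.
The left piece maps (−∞, −2) onto (−∞, 3); the right piece maps [−2, ∞) onto [3, ∞).
Since 3 = 3, the images partition ℝ: f is injective and surjective, hence bijective.
Because the two images are disjoint, no x < −2 has f(x) = f(−2), so we compute f⁻¹(6): 6 lies in [3, ∞), so solve 9x + 21 = 6: x = (6 − 21)/9 = −5/3.

-5/3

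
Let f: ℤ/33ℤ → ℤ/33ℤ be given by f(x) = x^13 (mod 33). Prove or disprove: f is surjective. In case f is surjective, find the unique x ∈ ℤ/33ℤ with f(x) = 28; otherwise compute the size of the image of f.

Computing x^13 mod 33 for each x (by repeated squaring, reducing mod 33 at every step), the values f(0), f(1), …, f(32) are: 0, 1, 8, 27, 31, 26, 18, 13, 17, 3, 10, 11, 12, 19, 5, 9, 4, 29, 24, 28, 14, 21, 22, 23, 30, 16, 20, 15, 7, 2, 6, 25, 32.
Every element of ℤ/33ℤ appears exactly once in this list, so f is a bijection, and in particular surjective.
Since f is surjective, we read off the preimage of 28 from the same table: f(19) = 28, so f⁻¹(28) = 19.

19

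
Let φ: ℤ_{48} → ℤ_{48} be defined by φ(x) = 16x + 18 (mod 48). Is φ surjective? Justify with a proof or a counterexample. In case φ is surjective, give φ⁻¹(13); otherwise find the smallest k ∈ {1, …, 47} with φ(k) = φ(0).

Recall that φ is surjective if every y in the codomain equals φ(x) for some x in the domain.
Since gcd(16, 48) = 16, we have 16x ≡ 0 (mod 16) for all x, so φ(x) ≡ 2 (mod 16).
But 0 ≢ 2 (mod 16), so 0 ∈ ℤ_{48} has no preimage. Hence φ is not surjective.
Since φ is not surjective, we find the least positive k with φ(k) = φ(0): this means 16k ≡ 0 (mod 48), i.e. 48 ∣ 16k. Since gcd(16, 48) = 16, dividing through by 16 this holds exactly when 3 ∣ k.
The smallest positive such k is 3.

3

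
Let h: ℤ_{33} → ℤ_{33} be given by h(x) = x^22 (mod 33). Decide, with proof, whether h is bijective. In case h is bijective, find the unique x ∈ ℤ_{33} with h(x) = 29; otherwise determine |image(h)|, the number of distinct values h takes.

12

h(4): Repeated squaring mod 33: 4^1 ≡ 4, 4^2 ≡ 4² = 16, 4^4 ≡ 16² = 256 ≡ 25, 4^8 ≡ 25² = 625 ≡ 31, 4^16 ≡ 31² = 961 ≡ 4. Since 22 = 16 + 4 + 2, 4^22 ≡ 4·25·16: 4·25 = 100 ≡ 1, then 1·16 = 16. So 4^22 ≡ 16 (mod 33).
h(7): Repeated squaring mod 33: 7^1 ≡ 7, 7^2 ≡ 7² = 49 ≡ 16, 7^4 ≡ 16² = 256 ≡ 25, 7^8 ≡ 25² = 625 ≡ 31, 7^16 ≡ 31² = 961 ≡ 4. Since 22 = 16 + 4 + 2, 7^22 ≡ 4·25·16: 4·25 = 100 ≡ 1, then 1·16 = 16. So 7^22 ≡ 16 (mod 33).
So h(4) = h(7) = 16 while 4 ≠ 7, hence h is not injective, hence not bijective.
Since h is not bijective, we determine |image(h)|. Computing x^22 mod 33 for each x (by repeated squaring, reducing mod 33 at every step), the values h(0), h(1), …, h(32) are: 0, 1, 4, 9, 16, 25, 3, 16, 31, 15, 1, 22, 12, 4, 31, 27, 25, 25, 27, 31, 4, 12, 22, 1, 15, 31, 16, 3, 25, 16, 9, 4, 1.
The distinct values are {0, 1, 3, 4, 9, 12, 15, 16, 22, 25, 27, 31}; there are 12 of them.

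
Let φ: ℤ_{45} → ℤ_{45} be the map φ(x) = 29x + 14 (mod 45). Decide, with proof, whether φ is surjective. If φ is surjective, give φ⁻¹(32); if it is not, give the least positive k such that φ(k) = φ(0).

27

Recall that surjectivity means every element of the codomain has a preimage under φ.
Since gcd(29, 45) = 1, 29 is invertible modulo 45. Euclid's algorithm: 45 = 1·29 + 16, 29 = 1·16 + 13, 16 = 1·13 + 3, 13 = 4·3 + 1; back-substituting gives 1 = 14·29 − 9·45, so 29⁻¹ ≡ 14 (mod 45).
Then y ↦ 14(y − 14) is a two-sided inverse to φ, so every y ∈ ℤ_{45} has a preimage.
Therefore φ is surjective.
Since φ is surjective, we compute φ⁻¹(32): solve 29x + 14 ≡ 32 (mod 45), i.e. 29x ≡ 18 (mod 45).
Multiplying by 29⁻¹ = 14 gives x ≡ 14·18 = 252 = 5·45 + 27 ≡ 27 (mod 45).
Check: φ(27) = 29·27 + 14 = 797 = 17·45 + 32 ≡ 32 (mod 45).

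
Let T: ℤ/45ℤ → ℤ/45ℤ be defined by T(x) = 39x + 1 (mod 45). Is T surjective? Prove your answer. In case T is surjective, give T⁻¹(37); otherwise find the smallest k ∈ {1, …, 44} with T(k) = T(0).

15

Recall that T is surjective if every y in the codomain equals T(x) for some x in the domain.
Since gcd(39, 45) = 3, we have 39x ≡ 0 (mod 3) for all x, so T(x) ≡ 1 (mod 3).
But 0 ≢ 1 (mod 3), so 0 ∈ ℤ/45ℤ has no preimage. Therefore T is not surjective.
Since T is not surjective, we find the least positive k with T(k) = T(0): this means 39k ≡ 0 (mod 45), i.e. 45 ∣ 39k. Since gcd(39, 45) = 3, dividing through by 3 this holds exactly when 15 ∣ 13k, and as gcd(13, 15) = 1, exactly when 15 ∣ k.
The smallest positive such k is 15.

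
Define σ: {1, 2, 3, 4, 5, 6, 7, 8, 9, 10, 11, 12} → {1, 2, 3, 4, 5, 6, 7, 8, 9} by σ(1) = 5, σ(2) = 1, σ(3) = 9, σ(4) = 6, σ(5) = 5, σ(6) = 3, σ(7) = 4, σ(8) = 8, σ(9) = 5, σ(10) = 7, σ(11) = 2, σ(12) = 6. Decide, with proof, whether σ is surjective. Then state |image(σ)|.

9

Every element of the codomain has a preimage: 1 = σ(2), 2 = σ(11), 3 = σ(6), 4 = σ(7), 5 = σ(1), 6 = σ(4), 7 = σ(10), 8 = σ(8), 9 = σ(3).
Thus σ is surjective.
The image of σ is {1, 2, 3, 4, 5, 6, 7, 8, 9}, which has 9 elements.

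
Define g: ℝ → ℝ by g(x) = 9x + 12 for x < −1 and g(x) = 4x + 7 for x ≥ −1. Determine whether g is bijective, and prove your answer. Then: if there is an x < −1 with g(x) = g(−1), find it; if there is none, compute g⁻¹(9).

1/2

Both pieces are strictly increasing (slopes 9 and 4), so each is injective on its own interval.
The left piece maps (−∞, −1) onto (−∞, 3); the right piece maps [−1, ∞) onto [3, ∞).
Since 3 = 3, the images partition ℝ: g is injective and surjective, hence bijective.
Because the two images are disjoint, no x < −1 has g(x) = g(−1), so we compute g⁻¹(9): 9 lies in [3, ∞), so solve 4x + 7 = 9: x = (9 − 7)/4 = 1/2.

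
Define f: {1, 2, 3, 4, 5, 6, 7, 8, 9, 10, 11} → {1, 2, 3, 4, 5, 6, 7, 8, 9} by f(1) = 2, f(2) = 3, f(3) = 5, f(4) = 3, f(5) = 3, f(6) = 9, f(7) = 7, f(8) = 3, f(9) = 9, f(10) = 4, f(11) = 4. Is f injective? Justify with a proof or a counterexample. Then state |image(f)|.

6

f(2) = 3 = f(4) with 2 ≠ 4, so f is not injective.
The image of f is {2, 3, 4, 5, 7, 9}, which has 6 elements.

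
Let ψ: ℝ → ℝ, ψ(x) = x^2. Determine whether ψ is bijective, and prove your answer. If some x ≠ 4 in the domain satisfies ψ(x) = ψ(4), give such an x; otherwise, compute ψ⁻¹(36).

ψ(4) = 16 = (−4)^2 = ψ(−4) (since 2 is even), with 4 ≠ −4. So ψ is not injective, hence not bijective.
For the follow-up, such an x exists: taking x = −4 ∈ ℝ gives ψ(−4) = 16 = ψ(4) with −4 ≠ 4.

-4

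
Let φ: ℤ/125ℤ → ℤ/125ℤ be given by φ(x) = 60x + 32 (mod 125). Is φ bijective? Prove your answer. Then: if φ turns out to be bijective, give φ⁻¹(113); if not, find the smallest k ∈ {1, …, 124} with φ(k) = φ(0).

Recall: φ is injective when φ(a) = φ(b) forces a = b.
We have gcd(60, 125) = 5 > 1. Taking a = 0 and b = 25: φ(0) = 32 and φ(25) = 60·25 + 32 = 1532 ≡ 32 (mod 125).
So φ(0) = φ(25) while 0 ≠ 25, therefore φ is not injective, hence not bijective.
Since φ is not bijective, we find the least positive k with φ(k) = φ(0): this means 60k ≡ 0 (mod 125), i.e. 125 ∣ 60k. Since gcd(60, 125) = 5, dividing through by 5 this holds exactly when 25 ∣ 12k, and as gcd(12, 25) = 1, exactly when 25 ∣ k.
The smallest positive such k is 25.

25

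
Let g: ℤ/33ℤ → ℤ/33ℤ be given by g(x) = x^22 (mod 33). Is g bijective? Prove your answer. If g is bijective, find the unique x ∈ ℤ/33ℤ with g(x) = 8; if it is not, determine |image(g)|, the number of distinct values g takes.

g(4): Repeated squaring mod 33: 4^1 ≡ 4, 4^2 ≡ 4² = 16, 4^4 ≡ 16² = 256 ≡ 25, 4^8 ≡ 25² = 625 ≡ 31, 4^16 ≡ 31² = 961 ≡ 4. Since 22 = 16 + 4 + 2, 4^22 ≡ 4·25·16: 4·25 = 100 ≡ 1, then 1·16 = 16. So 4^22 ≡ 16 (mod 33).
g(7): Repeated squaring mod 33: 7^1 ≡ 7, 7^2 ≡ 7² = 49 ≡ 16, 7^4 ≡ 16² = 256 ≡ 25, 7^8 ≡ 25² = 625 ≡ 31, 7^16 ≡ 31² = 961 ≡ 4. Since 22 = 16 + 4 + 2, 7^22 ≡ 4·25·16: 4·25 = 100 ≡ 1, then 1·16 = 16. So 7^22 ≡ 16 (mod 33).
So g(4) = g(7) = 16 while 4 ≠ 7, therefore g is not injective, hence not bijective.
Since g is not bijective, we determine |image(g)|. Computing x^22 mod 33 for each x (by repeated squaring, reducing mod 33 at every step), the values g(0), g(1), …, g(32) are: 0, 1, 4, 9, 16, 25, 3, 16, 31, 15, 1, 22, 12, 4, 31, 27, 25, 25, 27, 31, 4, 12, 22, 1, 15, 31, 16, 3, 25, 16, 9, 4, 1.
The distinct values are {0, 1, 3, 4, 9, 12, 15, 16, 22, 25, 27, 31}; there are 12 of them.

12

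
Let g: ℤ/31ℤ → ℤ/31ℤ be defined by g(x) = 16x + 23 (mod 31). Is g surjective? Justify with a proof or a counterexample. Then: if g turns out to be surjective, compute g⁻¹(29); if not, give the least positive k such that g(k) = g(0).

By definition, g is surjective if every y in the codomain equals g(x) for some x in the domain.
Since gcd(16, 31) = 1, 16 is invertible modulo 31. Euclid's algorithm: 31 = 1·16 + 15, 16 = 1·15 + 1; back-substituting gives 1 = 2·16 − 1·31, so 16⁻¹ ≡ 2 (mod 31).
Then y ↦ 2(y − 23) is a two-sided inverse to g, so every y ∈ ℤ/31ℤ has a preimage.
Thus g is surjective.
Since g is surjective, we compute g⁻¹(29): solve 16x + 23 ≡ 29 (mod 31), i.e. 16x ≡ 6 (mod 31).
Multiplying by 16⁻¹ = 2 gives x ≡ 2·6 = 12 ≡ 12 (mod 31).
Check: g(12) = 16·12 + 23 = 215 = 6·31 + 29 ≡ 29 (mod 31).

12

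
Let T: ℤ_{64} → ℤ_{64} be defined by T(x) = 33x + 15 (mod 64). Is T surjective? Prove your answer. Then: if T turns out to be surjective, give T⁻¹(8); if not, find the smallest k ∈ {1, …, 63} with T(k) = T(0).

25

Recall: surjectivity means every element of the codomain has a preimage under T.
Since gcd(33, 64) = 1, 33 is invertible modulo 64. Euclid's algorithm: 64 = 1·33 + 31, 33 = 1·31 + 2, 31 = 15·2 + 1; back-substituting gives 1 = 33·33 − 17·64, so 33⁻¹ ≡ 33 (mod 64).
Then y ↦ 33(y − 15) is a two-sided inverse to T, so every y ∈ ℤ_{64} has a preimage.
Thus T is surjective.
Since T is surjective, we find T⁻¹(8): we need 33x ≡ 8 − 15 ≡ 57 (mod 64). Using 33⁻¹ = 33: x ≡ 33·57 = 1881 = 29·64 + 25, so x = 25.
Check: T(25) = 33·25 + 15 = 840 = 13·64 + 8 ≡ 8 (mod 64).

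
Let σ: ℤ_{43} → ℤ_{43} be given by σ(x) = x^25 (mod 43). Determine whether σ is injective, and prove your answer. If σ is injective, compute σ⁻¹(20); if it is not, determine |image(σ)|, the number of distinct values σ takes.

Since 43 is prime, the nonzero elements of ℤ_{43} form a cyclic group of order 42.
As gcd(25, 42) = 1, raising to the 25th power is a bijection on this group: if x_1^25 ≡ x_2^25 then (x_1x_2^{−1})^25 = 1, and the only element of order dividing gcd(25, 42) = 1 is 1, so x_1 = x_2.
With σ(0) = 0 this makes σ injective on all of ℤ_{43}, hence bijective (finite equal-size domain and codomain). In particular σ is injective.
Since σ is injective, we find the preimage of 20. The inverse of x ↦ x^25 on (ℤ_{43})^× is x ↦ x^37, because 25·37 = 925 = 22·42 + 1 ≡ 1 (mod 42) and x^{42} = 1 for x ≠ 0 (Fermat). So σ⁻¹(20) = 20^37 mod 43.
Repeated squaring mod 43: 20^1 ≡ 20, 20^2 ≡ 20² = 400 ≡ 13, 20^4 ≡ 13² = 169 ≡ 40, 20^8 ≡ 40² = 1600 ≡ 9, 20^16 ≡ 9² = 81 ≡ 38, 20^32 ≡ 38² = 1444 ≡ 25. Since 37 = 32 + 4 + 1, 20^37 ≡ 25·40·20: 25·40 = 1000 ≡ 11, then 11·20 = 220 ≡ 5. So 20^37 ≡ 5 (mod 43).
Hence σ⁻¹(20) = 5.

5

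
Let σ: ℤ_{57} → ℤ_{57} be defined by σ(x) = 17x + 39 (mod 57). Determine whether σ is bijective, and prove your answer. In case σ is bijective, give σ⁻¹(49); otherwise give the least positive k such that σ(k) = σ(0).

Suppose σ(u) = σ(v) in ℤ_{57}. Then 17u + 39 ≡ 17v + 39 (mod 57), hence 17(u − v) ≡ 0 (mod 57).
Since gcd(17, 57) = 1, 17 is invertible modulo 57, thus u − v ≡ 0 (mod 57), i.e. u = v.
We now compute 17⁻¹ mod 57 explicitly. Euclid's algorithm: 57 = 3·17 + 6, 17 = 2·6 + 5, 6 = 1·5 + 1; back-substituting gives 1 = 47·17 − 14·57, so 17⁻¹ ≡ 47 (mod 57).
For any y ∈ ℤ_{57}, x = 47(y − 39) mod 57 satisfies σ(x) = 17·47(y − 39) + 39 ≡ y (since 17·47 ≡ 1 mod 57). So every y has a preimage.
Hence σ is bijective.
Since σ is bijective, we compute σ⁻¹(49): solve 17x + 39 ≡ 49 (mod 57), i.e. 17x ≡ 10 (mod 57).
Multiplying by 17⁻¹ = 47 gives x ≡ 47·10 = 470 = 8·57 + 14 ≡ 14 (mod 57).
Check: σ(14) = 17·14 + 39 = 277 = 4·57 + 49 ≡ 49 (mod 57).

14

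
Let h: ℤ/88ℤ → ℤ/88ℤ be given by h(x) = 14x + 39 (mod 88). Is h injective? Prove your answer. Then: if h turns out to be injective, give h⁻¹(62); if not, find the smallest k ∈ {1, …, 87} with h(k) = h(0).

44

Recall: h is injective if h(x_1) = h(x_2) implies x_1 = x_2.
We have gcd(14, 88) = 2 > 1. Taking x_1 = 0 and x_2 = 44: h(0) = 39 and h(44) = 14·44 + 39 = 655 ≡ 39 (mod 88).
So h(0) = h(44) while 0 ≠ 44, hence h is not injective.
Since h is not injective, we find the least positive k with h(k) = h(0): this means 14k ≡ 0 (mod 88), i.e. 88 ∣ 14k. Since gcd(14, 88) = 2, dividing through by 2 this holds exactly when 44 ∣ 7k, and as gcd(7, 44) = 1, exactly when 44 ∣ k.
The smallest positive such k is 44.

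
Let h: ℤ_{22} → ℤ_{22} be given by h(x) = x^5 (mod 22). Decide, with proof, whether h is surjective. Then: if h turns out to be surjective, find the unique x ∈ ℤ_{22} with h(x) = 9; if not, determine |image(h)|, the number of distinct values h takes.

6

h(1) = 1^5 = 1.
h(3): Repeated squaring mod 22: 3^1 ≡ 3, 3^2 ≡ 3² = 9, 3^4 ≡ 9² = 81 ≡ 15. Since 5 = 4 + 1, 3^5 ≡ 15·3: 15·3 = 45 ≡ 1. So 3^5 ≡ 1 (mod 22).
So h(1) = h(3) = 1 while 1 ≠ 3, hence h is not injective.
A non-injective map from the 22-element set ℤ_{22} to itself takes at most 21 distinct values, so it cannot be surjective. So h is not surjective.
Since h is not surjective, we determine |image(h)|. Computing x^5 mod 22 for each x (by repeated squaring, reducing mod 22 at every step), the values h(0), h(1), …, h(21) are: 0, 1, 10, 1, 12, 1, 10, 21, 10, 1, 10, 11, 12, 21, 12, 1, 12, 21, 10, 21, 12, 21.
The distinct values are {0, 1, 10, 11, 12, 21}; there are 6 of them.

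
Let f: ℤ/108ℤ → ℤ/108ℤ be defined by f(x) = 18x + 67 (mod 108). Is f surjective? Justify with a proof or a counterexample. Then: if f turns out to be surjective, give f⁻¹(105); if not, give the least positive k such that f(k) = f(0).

6

Since gcd(18, 108) = 18, we have 18x ≡ 0 (mod 18) for all x, so f(x) ≡ 13 (mod 18).
But 0 ≢ 13 (mod 18), so 0 ∈ ℤ/108ℤ has no preimage. Thus f is not surjective.
Since f is not surjective, we find the least positive k with f(k) = f(0): this means 18k ≡ 0 (mod 108), i.e. 108 ∣ 18k. Since gcd(18, 108) = 18, dividing through by 18 this holds exactly when 6 ∣ k.
The smallest positive such k is 6.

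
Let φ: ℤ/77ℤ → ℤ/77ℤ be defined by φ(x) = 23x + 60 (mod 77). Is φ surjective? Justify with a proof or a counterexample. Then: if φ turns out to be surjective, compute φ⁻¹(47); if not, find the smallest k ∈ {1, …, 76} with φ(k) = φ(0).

Recall: φ is surjective if every y in the codomain equals φ(x) for some x in the domain.
Since gcd(23, 77) = 1, 23 is invertible modulo 77. Euclid's algorithm: 77 = 3·23 + 8, 23 = 2·8 + 7, 8 = 1·7 + 1; back-substituting gives 1 = 67·23 − 20·77, so 23⁻¹ ≡ 67 (mod 77).
For any y ∈ ℤ/77ℤ, x = 67(y − 60) mod 77 satisfies φ(x) = 23·67(y − 60) + 60 ≡ y (since 23·67 ≡ 1 mod 77). So every y has a preimage.
Therefore φ is surjective.
Since φ is surjective, we find φ⁻¹(47): we need 23x ≡ 47 − 60 ≡ 64 (mod 77). Using 23⁻¹ = 67: x ≡ 67·64 = 4288 = 55·77 + 53, so x = 53.
Check: φ(53) = 23·53 + 60 = 1279 = 16·77 + 47 ≡ 47 (mod 77).

53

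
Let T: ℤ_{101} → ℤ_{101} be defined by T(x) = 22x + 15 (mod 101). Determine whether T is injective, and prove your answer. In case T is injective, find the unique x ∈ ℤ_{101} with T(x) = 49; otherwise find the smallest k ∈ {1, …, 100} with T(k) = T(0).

If T(s) = T(t), then 22s ≡ 22t (mod 101). Because gcd(22, 101) = 1, we may cancel 22 to get s ≡ t (mod 101).
Therefore T is injective.
We now compute 22⁻¹ mod 101 explicitly. Euclid's algorithm: 101 = 4·22 + 13, 22 = 1·13 + 9, 13 = 1·9 + 4, 9 = 2·4 + 1; back-substituting gives 1 = 23·22 − 5·101, so 22⁻¹ ≡ 23 (mod 101).
Since T is injective, we compute T⁻¹(49): solve 22x + 15 ≡ 49 (mod 101), i.e. 22x ≡ 34 (mod 101).
Multiplying by 22⁻¹ = 23 gives x ≡ 23·34 = 782 = 7·101 + 75 ≡ 75 (mod 101).
Check: T(75) = 22·75 + 15 = 1665 = 16·101 + 49 ≡ 49 (mod 101).

75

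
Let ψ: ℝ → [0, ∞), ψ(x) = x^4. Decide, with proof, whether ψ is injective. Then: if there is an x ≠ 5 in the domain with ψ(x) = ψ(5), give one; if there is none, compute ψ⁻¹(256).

ψ(5) = 625 = (−5)^4 = ψ(−5) (since 4 is even), with 5 ≠ −5. So ψ is not injective.
For the follow-up, such an x exists: taking x = −5 ∈ ℝ gives ψ(−5) = 625 = ψ(5) with −5 ≠ 5.

-5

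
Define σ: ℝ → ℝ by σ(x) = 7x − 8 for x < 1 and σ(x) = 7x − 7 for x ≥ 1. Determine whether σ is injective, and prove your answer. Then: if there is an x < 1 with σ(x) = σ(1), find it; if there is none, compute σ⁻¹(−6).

Both pieces are strictly increasing (slopes 7 and 7), so each is injective on its own interval.
The left piece maps (−∞, 1) onto (−∞, −1); the right piece maps [1, ∞) onto [0, ∞).
These images are disjoint, so no value is attained by both pieces. So σ is injective.
Because the two images are disjoint, no x < 1 has σ(x) = σ(1), so we compute σ⁻¹(−6): −6 lies in (−∞, −1), so solve 7x − 8 = −6: x = (−6 + 8)/7 = 2/7.

2/7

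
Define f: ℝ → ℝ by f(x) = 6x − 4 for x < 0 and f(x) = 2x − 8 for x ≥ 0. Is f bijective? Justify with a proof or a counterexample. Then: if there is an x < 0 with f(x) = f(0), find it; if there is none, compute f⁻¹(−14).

Both pieces are strictly increasing (slopes 6 and 2), so each is injective on its own interval.
The left piece maps (−∞, 0) onto (−∞, −4); the right piece maps [0, ∞) onto [−8, ∞).
These images overlap. In particular f(0) = −8 (right piece), and solving 6x − 4 = −8 on the left piece gives x = −2/3 < 0.
So f(−2/3) = f(0) with −2/3 ≠ 0, and f is not injective, hence not bijective. This x = −2/3 is the requested value below 0.

-2/3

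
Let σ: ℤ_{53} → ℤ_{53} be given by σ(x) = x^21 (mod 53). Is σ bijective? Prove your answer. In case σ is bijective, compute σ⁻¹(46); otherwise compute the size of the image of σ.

Since 53 is prime, the nonzero elements of ℤ_{53} form a cyclic group of order 52.
As gcd(21, 52) = 1, raising to the 21st power is a bijection on this group: if u^21 ≡ v^21 then (uv^{−1})^21 = 1, and the only element of order dividing gcd(21, 52) = 1 is 1, so u = v.
With σ(0) = 0 this makes σ injective on all of ℤ_{53}, hence bijective (finite equal-size domain and codomain). In particular σ is bijective.
Since σ is bijective, we find the preimage of 46. The inverse of x ↦ x^21 on (ℤ_{53})^× is x ↦ x^5, because 21·5 = 105 = 2·52 + 1 ≡ 1 (mod 52) and x^{52} = 1 for x ≠ 0 (Fermat). So σ⁻¹(46) = 46^5 mod 53.
Repeated squaring mod 53: 46^1 ≡ 46, 46^2 ≡ 46² = 2116 ≡ 49, 46^4 ≡ 49² = 2401 ≡ 16. Since 5 = 4 + 1, 46^5 ≡ 16·46: 16·46 = 736 ≡ 47. So 46^5 ≡ 47 (mod 53).
Hence σ⁻¹(46) = 47.

47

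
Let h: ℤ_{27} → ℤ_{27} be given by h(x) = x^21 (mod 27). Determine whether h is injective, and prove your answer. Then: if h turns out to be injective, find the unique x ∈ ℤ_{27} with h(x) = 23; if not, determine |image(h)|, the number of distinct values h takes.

h(0) = 0^21 = 0.
h(3): Repeated squaring mod 27: 3^1 ≡ 3, 3^2 ≡ 3² = 9, 3^4 ≡ 9² = 81 ≡ 0, 3^8 ≡ 0² = 0, 3^16 ≡ 0² = 0. Since 21 = 16 + 4 + 1, 3^21 ≡ 0·0·3: 0·0 = 0, then 0·3 = 0. So 3^21 ≡ 0 (mod 27).
So h(0) = h(3) = 0 while 0 ≠ 3, so h is not injective.
Since h is not injective, we determine |image(h)|. Computing x^21 mod 27 for each x (by repeated squaring, reducing mod 27 at every step), the values h(0), h(1), …, h(26) are: 0, 1, 8, 0, 10, 17, 0, 19, 26, 0, 1, 8, 0, 10, 17, 0, 19, 26, 0, 1, 8, 0, 10, 17, 0, 19, 26.
The distinct values are {0, 1, 8, 10, 17, 19, 26}; there are 7 of them.

7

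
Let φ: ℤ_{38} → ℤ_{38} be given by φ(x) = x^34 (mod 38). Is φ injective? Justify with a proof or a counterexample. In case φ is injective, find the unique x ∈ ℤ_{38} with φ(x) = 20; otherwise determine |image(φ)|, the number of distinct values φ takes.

20

φ(18): Repeated squaring mod 38: 18^1 ≡ 18, 18^2 ≡ 18² = 324 ≡ 20, 18^4 ≡ 20² = 400 ≡ 20, 18^8 ≡ 20² = 400 ≡ 20, 18^16 ≡ 20² = 400 ≡ 20, 18^32 ≡ 20² = 400 ≡ 20. Since 34 = 32 + 2, 18^34 ≡ 20·20: 20·20 = 400 ≡ 20. So 18^34 ≡ 20 (mod 38).
φ(20): Repeated squaring mod 38: 20^1 ≡ 20, 20^2 ≡ 20² = 400 ≡ 20, 20^4 ≡ 20² = 400 ≡ 20, 20^8 ≡ 20² = 400 ≡ 20, 20^16 ≡ 20² = 400 ≡ 20, 20^32 ≡ 20² = 400 ≡ 20. Since 34 = 32 + 2, 20^34 ≡ 20·20: 20·20 = 400 ≡ 20. So 20^34 ≡ 20 (mod 38).
So φ(18) = φ(20) = 20 while 18 ≠ 20, therefore φ is not injective.
Since φ is not injective, we determine |image(φ)|. Computing x^34 mod 38 for each x (by repeated squaring, reducing mod 38 at every step), the values φ(0), φ(1), …, φ(37) are: 0, 1, 24, 17, 6, 35, 28, 7, 30, 23, 4, 11, 26, 9, 16, 25, 36, 5, 20, 19, 20, 5, 36, 25, 16, 9, 26, 11, 4, 23, 30, 7, 28, 35, 6, 17, 24, 1.
The distinct values are {0, 1, 4, 5, 6, 7, 9, 11, 16, 17, 19, 20, 23, 24, 25, 26, 28, 30, 35, 36}; there are 20 of them.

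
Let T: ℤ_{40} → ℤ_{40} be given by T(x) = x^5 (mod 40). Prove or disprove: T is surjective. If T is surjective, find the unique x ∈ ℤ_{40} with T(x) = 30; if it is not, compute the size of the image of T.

25

T(0) = 0^5 = 0.
T(10): Repeated squaring mod 40: 10^1 ≡ 10, 10^2 ≡ 10² = 100 ≡ 20, 10^4 ≡ 20² = 400 ≡ 0. Since 5 = 4 + 1, 10^5 ≡ 0·10: 0·10 = 0. So 10^5 ≡ 0 (mod 40).
So T(0) = T(10) = 0 while 0 ≠ 10, so T is not injective.
A non-injective map from the 40-element set ℤ_{40} to itself takes at most 39 distinct values, so it cannot be surjective. So T is not surjective.
Since T is not surjective, we determine |image(T)|. Computing x^5 mod 40 for each x (by repeated squaring, reducing mod 40 at every step), the values T(0), T(1), …, T(39) are: 0, 1, 32, 3, 24, 5, 16, 7, 8, 9, 0, 11, 32, 13, 24, 15, 16, 17, 8, 19, 0, 21, 32, 23, 24, 25, 16, 27, 8, 29, 0, 31, 32, 33, 24, 35, 16, 37, 8, 39.
The distinct values are {0, 1, 3, 5, 7, 8, 9, 11, 13, 15, 16, 17, 19, 21, 23, 24, 25, 27, 29, 31, 32, 33, 35, 37, 39}; there are 25 of them.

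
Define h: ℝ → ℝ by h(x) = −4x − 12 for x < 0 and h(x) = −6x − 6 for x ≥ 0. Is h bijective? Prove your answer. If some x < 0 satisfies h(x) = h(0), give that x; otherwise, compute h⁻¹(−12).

-3/2

Both pieces are strictly decreasing (slopes −4 and −6), so each is injective on its own interval.
The left piece maps (−∞, 0) onto (−12, ∞); the right piece maps [0, ∞) onto (−∞, −6].
These images overlap. In particular h(0) = −6 (right piece), and solving −4x − 12 = −6 on the left piece gives x = −3/2 < 0.
So h(−3/2) = h(0) with −3/2 ≠ 0, and h is not injective, hence not bijective. This x = −3/2 is the requested value below 0.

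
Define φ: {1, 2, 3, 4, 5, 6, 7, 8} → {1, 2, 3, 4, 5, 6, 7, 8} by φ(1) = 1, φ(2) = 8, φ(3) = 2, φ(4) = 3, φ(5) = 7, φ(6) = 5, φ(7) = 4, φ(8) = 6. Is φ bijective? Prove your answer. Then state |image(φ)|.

The values 1, 8, 2, 3, 7, 5, 4, 6 are a permutation of {1, 2, 3, 4, 5, 6, 7, 8}: each element appears exactly once.
So φ is injective and surjective, hence bijective.
The image of φ is {1, 2, 3, 4, 5, 6, 7, 8}, which has 8 elements.

8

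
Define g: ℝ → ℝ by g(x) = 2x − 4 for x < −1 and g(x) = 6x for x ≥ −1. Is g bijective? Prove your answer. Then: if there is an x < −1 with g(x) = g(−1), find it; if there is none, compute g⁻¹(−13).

Both pieces are strictly increasing (slopes 2 and 6), so each is injective on its own interval.
The left piece maps (−∞, −1) onto (−∞, −6); the right piece maps [−1, ∞) onto [−6, ∞).
Since −6 = −6, the images partition ℝ: g is injective and surjective, hence bijective.
Because the two images are disjoint, no x < −1 has g(x) = g(−1), so we compute g⁻¹(−13): −13 lies in (−∞, −6), so solve 2x − 4 = −13: x = (−13 + 4)/2 = −9/2.

-9/2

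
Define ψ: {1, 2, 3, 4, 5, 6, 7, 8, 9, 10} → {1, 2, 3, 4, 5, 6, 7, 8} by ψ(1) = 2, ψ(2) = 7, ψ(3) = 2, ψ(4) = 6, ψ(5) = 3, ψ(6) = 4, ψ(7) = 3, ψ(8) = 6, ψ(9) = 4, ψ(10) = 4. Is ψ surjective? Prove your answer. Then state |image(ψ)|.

No element maps to 1, so ψ is not surjective.
The image of ψ is {2, 3, 4, 6, 7}, which has 5 elements.

5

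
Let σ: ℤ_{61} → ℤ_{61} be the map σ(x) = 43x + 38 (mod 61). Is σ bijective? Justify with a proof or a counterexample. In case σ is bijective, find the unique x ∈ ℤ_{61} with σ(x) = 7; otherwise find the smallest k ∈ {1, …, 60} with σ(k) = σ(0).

Suppose σ(a) = σ(b) in ℤ_{61}. Then 43a + 38 ≡ 43b + 38 (mod 61), thus 43(a − b) ≡ 0 (mod 61).
Since gcd(43, 61) = 1, 43 is invertible modulo 61, thus a − b ≡ 0 (mod 61), i.e. a = b.
We now compute 43⁻¹ mod 61 explicitly. Euclid's algorithm: 61 = 1·43 + 18, 43 = 2·18 + 7, 18 = 2·7 + 4, 7 = 1·4 + 3, 4 = 1·3 + 1; back-substituting gives 1 = 44·43 − 31·61, so 43⁻¹ ≡ 44 (mod 61).
Then y ↦ 44(y − 38) is a two-sided inverse to σ, so every y ∈ ℤ_{61} has a preimage.
Thus σ is bijective.
Since σ is bijective, we find σ⁻¹(7): we need 43x ≡ 7 − 38 ≡ 30 (mod 61). Using 43⁻¹ = 44: x ≡ 44·30 = 1320 = 21·61 + 39, so x = 39.
Check: σ(39) = 43·39 + 38 = 1715 = 28·61 + 7 ≡ 7 (mod 61).

39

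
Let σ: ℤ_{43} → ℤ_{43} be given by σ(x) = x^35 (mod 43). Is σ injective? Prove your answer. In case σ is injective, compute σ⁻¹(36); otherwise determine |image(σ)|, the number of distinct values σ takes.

7

σ(1) = 1^35 = 1.
σ(4): Repeated squaring mod 43: 4^1 ≡ 4, 4^2 ≡ 4² = 16, 4^4 ≡ 16² = 256 ≡ 41, 4^8 ≡ 41² = 1681 ≡ 4, 4^16 ≡ 4² = 16, 4^32 ≡ 16² = 256 ≡ 41. Since 35 = 32 + 2 + 1, 4^35 ≡ 41·16·4: 41·16 = 656 ≡ 11, then 11·4 = 44 ≡ 1. So 4^35 ≡ 1 (mod 43).
So σ(1) = σ(4) = 1 while 1 ≠ 4, hence σ is not injective.
Since σ is not injective, we determine |image(σ)|. Computing x^35 mod 43 for each x (by repeated squaring, reducing mod 43 at every step), the values σ(0), σ(1), …, σ(42) are: 0, 1, 42, 7, 1, 7, 36, 37, 42, 6, 36, 1, 7, 6, 6, 6, 1, 6, 37, 7, 7, 1, 42, 36, 36, 6, 37, 42, 37, 37, 37, 36, 42, 7, 37, 1, 6, 7, 36, 42, 36, 1, 42.
The distinct values are {0, 1, 6, 7, 36, 37, 42}; there are 7 of them.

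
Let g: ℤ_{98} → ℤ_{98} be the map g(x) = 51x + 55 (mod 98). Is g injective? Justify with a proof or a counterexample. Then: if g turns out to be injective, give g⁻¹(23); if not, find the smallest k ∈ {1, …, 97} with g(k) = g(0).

Recall that injectivity means: for all u, v in the domain, g(u) = g(v) implies u = v.
If g(u) = g(v), then 51u ≡ 51v (mod 98). Because gcd(51, 98) = 1, we may cancel 51 to get u ≡ v (mod 98).
Hence g is injective.
We now compute 51⁻¹ mod 98 explicitly. Euclid's algorithm: 98 = 1·51 + 47, 51 = 1·47 + 4, 47 = 11·4 + 3, 4 = 1·3 + 1; back-substituting gives 1 = 25·51 − 13·98, so 51⁻¹ ≡ 25 (mod 98).
Since g is injective, we find g⁻¹(23): we need 51x ≡ 23 − 55 ≡ 66 (mod 98). Using 51⁻¹ = 25: x ≡ 25·66 = 1650 = 16·98 + 82, so x = 82.
Check: g(82) = 51·82 + 55 = 4237 = 43·98 + 23 ≡ 23 (mod 98).

82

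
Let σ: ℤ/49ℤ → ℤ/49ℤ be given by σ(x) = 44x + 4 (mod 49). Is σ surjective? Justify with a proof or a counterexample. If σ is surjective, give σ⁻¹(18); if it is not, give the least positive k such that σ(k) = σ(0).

7

Since gcd(44, 49) = 1, 44 is invertible modulo 49. Euclid's algorithm: 49 = 1·44 + 5, 44 = 8·5 + 4, 5 = 1·4 + 1; back-substituting gives 1 = 39·44 − 35·49, so 44⁻¹ ≡ 39 (mod 49).
Then y ↦ 39(y − 4) is a two-sided inverse to σ, so every y ∈ ℤ/49ℤ has a preimage.
So σ is surjective.
Since σ is surjective, we compute σ⁻¹(18): solve 44x + 4 ≡ 18 (mod 49), i.e. 44x ≡ 14 (mod 49).
Multiplying by 44⁻¹ = 39 gives x ≡ 39·14 = 546 = 11·49 + 7 ≡ 7 (mod 49).
Check: σ(7) = 44·7 + 4 = 312 = 6·49 + 18 ≡ 18 (mod 49).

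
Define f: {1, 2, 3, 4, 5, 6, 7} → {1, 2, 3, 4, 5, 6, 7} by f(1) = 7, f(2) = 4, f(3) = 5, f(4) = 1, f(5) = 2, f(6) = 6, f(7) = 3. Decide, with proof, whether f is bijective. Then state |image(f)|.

7

The values 7, 4, 5, 1, 2, 6, 3 are a permutation of {1, 2, 3, 4, 5, 6, 7}: each element appears exactly once.
So f is injective and surjective, hence bijective.
The image of f is {1, 2, 3, 4, 5, 6, 7}, which has 7 elements.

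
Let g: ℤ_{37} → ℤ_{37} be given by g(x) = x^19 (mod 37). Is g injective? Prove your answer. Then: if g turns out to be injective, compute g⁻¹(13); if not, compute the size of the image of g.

24

Since 37 is prime, the nonzero elements of ℤ_{37} form a cyclic group of order 36.
As gcd(19, 36) = 1, raising to the 19th power is a bijection on this group: if x_1^19 ≡ x_2^19 then (x_1x_2^{−1})^19 = 1, and the only element of order dividing gcd(19, 36) = 1 is 1, so x_1 = x_2.
With g(0) = 0 this makes g injective on all of ℤ_{37}, hence bijective (finite equal-size domain and codomain). In particular g is injective.
Since g is injective, we find the preimage of 13. The inverse of x ↦ x^19 on (ℤ_{37})^× is x ↦ x^19, because 19·19 = 361 = 10·36 + 1 ≡ 1 (mod 36) and x^{36} = 1 for x ≠ 0 (Fermat). So g⁻¹(13) = 13^19 mod 37.
Repeated squaring mod 37: 13^1 ≡ 13, 13^2 ≡ 13² = 169 ≡ 21, 13^4 ≡ 21² = 441 ≡ 34, 13^8 ≡ 34² = 1156 ≡ 9, 13^16 ≡ 9² = 81 ≡ 7. Since 19 = 16 + 2 + 1, 13^19 ≡ 7·21·13: 7·21 = 147 ≡ 36, then 36·13 = 468 ≡ 24. So 13^19 ≡ 24 (mod 37).
Hence g⁻¹(13) = 24.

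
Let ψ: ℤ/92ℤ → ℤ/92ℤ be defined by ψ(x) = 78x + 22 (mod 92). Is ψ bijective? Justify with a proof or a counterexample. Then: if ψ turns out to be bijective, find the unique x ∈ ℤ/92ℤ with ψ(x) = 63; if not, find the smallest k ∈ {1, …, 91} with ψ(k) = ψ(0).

We have gcd(78, 92) = 2 > 1. Taking a = 0 and b = 46: ψ(0) = 22 and ψ(46) = 78·46 + 22 = 3610 ≡ 22 (mod 92).
So ψ(0) = ψ(46) while 0 ≠ 46, hence ψ is not injective, hence not bijective.
Since ψ is not bijective, we find the least positive k with ψ(k) = ψ(0): this means 78k ≡ 0 (mod 92), i.e. 92 ∣ 78k. Since gcd(78, 92) = 2, dividing through by 2 this holds exactly when 46 ∣ 39k, and as gcd(39, 46) = 1, exactly when 46 ∣ k.
The smallest positive such k is 46.

46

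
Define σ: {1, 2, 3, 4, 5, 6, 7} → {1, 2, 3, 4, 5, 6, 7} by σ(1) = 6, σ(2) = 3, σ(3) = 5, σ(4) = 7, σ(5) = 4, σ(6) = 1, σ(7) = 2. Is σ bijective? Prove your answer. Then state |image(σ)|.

7

The values 6, 3, 5, 7, 4, 1, 2 are a permutation of {1, 2, 3, 4, 5, 6, 7}: each element appears exactly once.
So σ is injective and surjective, hence bijective.
The image of σ is {1, 2, 3, 4, 5, 6, 7}, which has 7 elements.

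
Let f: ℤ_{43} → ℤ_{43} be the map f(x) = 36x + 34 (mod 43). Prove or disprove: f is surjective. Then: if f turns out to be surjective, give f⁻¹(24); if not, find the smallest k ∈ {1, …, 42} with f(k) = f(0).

26

Since gcd(36, 43) = 1, 36 is invertible modulo 43. Euclid's algorithm: 43 = 1·36 + 7, 36 = 5·7 + 1; back-substituting gives 1 = 6·36 − 5·43, so 36⁻¹ ≡ 6 (mod 43).
Then y ↦ 6(y − 34) is a two-sided inverse to f, so every y ∈ ℤ_{43} has a preimage.
Hence f is surjective.
Since f is surjective, we compute f⁻¹(24): solve 36x + 34 ≡ 24 (mod 43), i.e. 36x ≡ 33 (mod 43).
Multiplying by 36⁻¹ = 6 gives x ≡ 6·33 = 198 = 4·43 + 26 ≡ 26 (mod 43).
Check: f(26) = 36·26 + 34 = 970 = 22·43 + 24 ≡ 24 (mod 43).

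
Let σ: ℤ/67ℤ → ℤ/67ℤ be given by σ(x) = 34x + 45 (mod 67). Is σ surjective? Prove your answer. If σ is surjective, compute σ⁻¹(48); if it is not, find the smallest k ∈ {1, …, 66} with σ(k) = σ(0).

Recall: surjectivity means every element of the codomain has a preimage under σ.
Since gcd(34, 67) = 1, 34 is invertible modulo 67. Euclid's algorithm: 67 = 1·34 + 33, 34 = 1·33 + 1; back-substituting gives 1 = 2·34 − 1·67, so 34⁻¹ ≡ 2 (mod 67).
For any y ∈ ℤ/67ℤ, x = 2(y − 45) mod 67 satisfies σ(x) = 34·2(y − 45) + 45 ≡ y (since 34·2 ≡ 1 mod 67). So every y has a preimage.
Therefore σ is surjective.
Since σ is surjective, we find σ⁻¹(48): we need 34x ≡ 48 − 45 ≡ 3 (mod 67). Using 34⁻¹ = 2: x ≡ 2·3 = 6, so x = 6.
Check: σ(6) = 34·6 + 45 = 249 = 3·67 + 48 ≡ 48 (mod 67).

6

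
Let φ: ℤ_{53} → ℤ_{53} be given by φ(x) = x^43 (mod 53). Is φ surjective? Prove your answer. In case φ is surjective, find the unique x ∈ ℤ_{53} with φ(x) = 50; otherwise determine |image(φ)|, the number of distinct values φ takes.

2

Since 53 is prime, the nonzero elements of ℤ_{53} form a cyclic group of order 52.
As gcd(43, 52) = 1, raising to the 43rd power is a bijection on this group: if u^43 ≡ v^43 then (uv^{−1})^43 = 1, and the only element of order dividing gcd(43, 52) = 1 is 1, so u = v.
With φ(0) = 0 this makes φ injective on all of ℤ_{53}, hence bijective (finite equal-size domain and codomain). In particular φ is surjective.
Since φ is surjective, we find the preimage of 50. The inverse of x ↦ x^43 on (ℤ_{53})^× is x ↦ x^23, because 43·23 = 989 = 19·52 + 1 ≡ 1 (mod 52) and x^{52} = 1 for x ≠ 0 (Fermat). So φ⁻¹(50) = 50^23 mod 53.
Repeated squaring mod 53: 50^1 ≡ 50, 50^2 ≡ 50² = 2500 ≡ 9, 50^4 ≡ 9² = 81 ≡ 28, 50^8 ≡ 28² = 784 ≡ 42, 50^16 ≡ 42² = 1764 ≡ 15. Since 23 = 16 + 4 + 2 + 1, 50^23 ≡ 15·28·9·50: 15·28 = 420 ≡ 49, then 49·9 = 441 ≡ 17, then 17·50 = 850 ≡ 2. So 50^23 ≡ 2 (mod 53).
Hence φ⁻¹(50) = 2.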